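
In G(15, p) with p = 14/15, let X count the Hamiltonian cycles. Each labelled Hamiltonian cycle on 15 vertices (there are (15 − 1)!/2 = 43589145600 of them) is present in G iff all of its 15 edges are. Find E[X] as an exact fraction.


K_15 has (15 − 1)!/2 = 43589145600 labelled Hamiltonian cycles.
For each such Hamiltonian cycle H, let X_H = 1 if all 15 edges of H are present in G. Then P[X_H = 1] = p^{15} = (14/15)^{15} = 155568095557812224/437893890380859375.
Summing the indicators: E[X] = Σ_H E[X_H] = 43589145600 · p^{15} = 43589145600 · 155568095557812224/437893890380859375 = 1116227221067356419653632/72081298828125.
Numerically: E[X] ≈ 1.549e+10.

E[X] = 43589145600 · (14/15)^{15} = 1116227221067356419653632/72081298828125 ≈ 1.549e+10.


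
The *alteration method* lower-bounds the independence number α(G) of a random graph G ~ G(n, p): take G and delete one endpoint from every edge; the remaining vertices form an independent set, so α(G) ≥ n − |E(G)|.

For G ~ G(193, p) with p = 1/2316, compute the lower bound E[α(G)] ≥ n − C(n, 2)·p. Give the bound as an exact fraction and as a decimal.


E[|E(G)|] = C(193, 2)·p = 18528 · (1/2316) = 8.
E[α(G)] ≥ n − E[|E(G)|] = 193 − 8 = 185.
Numerically: ≈ 185.0000.
(This is only a lower bound; the true E[α(G)] may be larger.)

E[α(G)] ≥ 185 ≈ 185.0000.


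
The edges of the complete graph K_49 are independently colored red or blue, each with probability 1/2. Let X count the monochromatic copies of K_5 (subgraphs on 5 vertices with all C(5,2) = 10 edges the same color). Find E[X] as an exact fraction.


Let X = Σ_S X_S over the C(49, 5) = 1906884 subsets S of size 5, where X_S = 1 if the K_5 on S is monochromatic.
For a fixed S, the K_5 on S has C(5, 2) = 10 edges. P[all 10 edges red] = (1/2)^10, and likewise for blue, so P[monochromatic] = 2·(1/2)^10 = 2^{1 − 10} = 1/512.
By linearity of expectation: E[X] = C(49, 5) · 2^{1 − 10} = 1906884 · 1/512 = 476721/128.
Numerically: E[X] ≈ 3724.383.

E[X] = C(49,5)·2^(1−C(5,2)) = 476721/128 ≈ 3724.383.


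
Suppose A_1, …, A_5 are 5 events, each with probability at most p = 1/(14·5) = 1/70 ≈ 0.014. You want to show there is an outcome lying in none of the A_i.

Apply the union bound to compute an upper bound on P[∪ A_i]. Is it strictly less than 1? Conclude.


Union bound: P[∪_{i=1}^{5} A_i] ≤ Σ_i P[A_i] ≤ 5·p = 5·(1/70) = 1/14.
Numerically: 1/14 ≈ 0.071.
Is 1/14 < 1? YES.
Since P[∪ A_i] ≤ 1/14 < 1, the complement has P[∩ A_i^c] ≥ 1 − 1/14 = 13/14 > 0, so some outcome avoids every A_i.

5·p = 1/14 ≈ 0.071; existence CERTIFIED by the union bound.


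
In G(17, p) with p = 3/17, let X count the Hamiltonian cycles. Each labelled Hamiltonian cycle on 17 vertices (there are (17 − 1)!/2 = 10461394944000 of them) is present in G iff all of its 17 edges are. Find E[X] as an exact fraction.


K_17 has (17 − 1)!/2 = 10461394944000 labelled Hamiltonian cycles.
For each such Hamiltonian cycle H, let X_H = 1 if all 17 edges of H are present in G. Then P[X_H = 1] = p^{17} = (3/17)^{17} = 129140163/827240261886336764177.
Summing the indicators: E[X] = Σ_H E[X_H] = 10461394944000 · p^{17} = 10461394944000 · 129140163/827240261886336764177 = 1350986248275535872000/827240261886336764177.
Numerically: E[X] ≈ 1.633.

E[X] = 10461394944000 · (3/17)^{17} = 1350986248275535872000/827240261886336764177 ≈ 1.633.


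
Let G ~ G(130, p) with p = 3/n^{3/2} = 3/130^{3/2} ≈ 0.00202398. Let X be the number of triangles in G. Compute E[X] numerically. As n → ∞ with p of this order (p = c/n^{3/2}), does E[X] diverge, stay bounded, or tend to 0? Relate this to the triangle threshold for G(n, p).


Number of potential triangles: C(130, 3) = 357760.
Each occurs with probability p³ ≈ (0.00202398)³ ≈ 8.29122458e-09.
By linearity: E[X] = C(130, 3)·p³ ≈ 357760 · 8.29122458e-09 ≈ 0.002966.
Since α = 3/2 > 1, p = c/n^{3/2} = o(1/n) is below the triangle threshold p ~ 1/n. Asymptotically E[X] ~ (c³/6)·n^{3(1−α)} = (3³/6)·n^{-1.5} → 0, so by Markov's inequality G has no triangles w.h.p.

E[X] ≈ 0.002966; in regime p = Θ(1/n^{3/2}) E[X] tends to 0 (below the triangle threshold p ~ 1/n).


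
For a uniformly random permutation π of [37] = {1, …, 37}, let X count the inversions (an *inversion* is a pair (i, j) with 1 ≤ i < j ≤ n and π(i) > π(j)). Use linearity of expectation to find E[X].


Write X = Σ X_I over the C(37, 2) = 666 pairs i < j, with X_I the indicator of one inversion.
There are 666 indicators.
For each fixed pair i < j, the values π(i) and π(j) are two distinct elements of {1, …, 37} in uniformly random order; by symmetry P[π(i) > π(j)] = 1/2.
By linearity: E[X] = 666 · (1/2) = C(37, 2) · (1/2) = 666/2 = 333 ≈ 333.000.

E[X] = 333 = 333.000.


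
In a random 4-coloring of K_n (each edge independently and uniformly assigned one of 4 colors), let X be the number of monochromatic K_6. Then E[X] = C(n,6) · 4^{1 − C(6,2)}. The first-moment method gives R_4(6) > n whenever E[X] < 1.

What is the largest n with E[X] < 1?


We need C(n, 6) · 4^{1 − 15} < 1, i.e. C(n, 6) < 4^{15 − 1} = 268435456.
Check values of n near the boundary:
  n = 73: C(73, 6) = 170230452; 170230452 < 268435456? YES
  n = 74: C(74, 6) = 185250786; 185250786 < 268435456? YES
  n = 75: C(75, 6) = 201359550; 201359550 < 268435456? YES
  n = 76: C(76, 6) = 218618940; 218618940 < 268435456? YES
  n = 77: C(77, 6) = 237093780; 237093780 < 268435456? YES
  n = 78: C(78, 6) = 256851595; 256851595 < 268435456? YES
  n = 79: C(79, 6) = 277962685; 277962685 < 268435456? NO
  n = 80: C(80, 6) = 300500200; 300500200 < 268435456? NO
The largest n with C(n, 6) < 268435456 is n = 78 (where E[X] = 256851595/268435456 ≈ 0.957). Hence R_4(6) > 78, i.e. R_4(6) ≥ 79.

Largest n = 78; hence R_4(6) > 78.


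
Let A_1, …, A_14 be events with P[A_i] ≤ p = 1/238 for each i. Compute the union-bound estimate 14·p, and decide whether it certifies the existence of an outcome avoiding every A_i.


Union bound: P[∪_{i=1}^{14} A_i] ≤ Σ_i P[A_i] ≤ 14·p = 14·(1/238) = 1/17.
Numerically: 1/17 ≈ 0.0588235.
Is 1/17 < 1? YES.
Since P[∪ A_i] ≤ 1/17 < 1, the complement has P[∩ A_i^c] ≥ 1 − 1/17 = 16/17 > 0, so some outcome avoids every A_i.

14·p = 1/17 ≈ 0.0588235; existence CERTIFIED by the union bound.


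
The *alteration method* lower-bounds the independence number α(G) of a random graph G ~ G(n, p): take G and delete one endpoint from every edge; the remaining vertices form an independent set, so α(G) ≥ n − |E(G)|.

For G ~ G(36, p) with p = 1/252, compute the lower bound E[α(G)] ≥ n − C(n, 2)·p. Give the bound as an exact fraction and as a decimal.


E[|E(G)|] = C(36, 2)·p = 630 · (1/252) = 5/2.
E[α(G)] ≥ n − E[|E(G)|] = 36 − 5/2 = 67/2.
Numerically: ≈ 33.5000.
(This is only a lower bound; the true E[α(G)] may be larger.)

E[α(G)] ≥ 67/2 ≈ 33.5000.


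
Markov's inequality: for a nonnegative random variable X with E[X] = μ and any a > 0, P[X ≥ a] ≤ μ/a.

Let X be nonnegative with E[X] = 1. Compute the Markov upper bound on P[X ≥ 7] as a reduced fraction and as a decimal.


μ = E[X] = 1, a = 7.
Markov: P[X ≥ 7] ≤ μ/a = (1)/7 = 1/7.
Numerically: ≈ 0.14286.
(Since a = 7 > μ = 1.00000, the bound 1/7 is < 1 and informative.)

P[X ≥ 7] ≤ 1/7 ≈ 0.14286.


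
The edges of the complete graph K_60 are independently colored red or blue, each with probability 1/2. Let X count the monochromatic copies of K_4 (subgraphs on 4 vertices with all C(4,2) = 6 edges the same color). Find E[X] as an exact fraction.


Let X = Σ_S X_S over the C(60, 4) = 487635 subsets S of size 4, where X_S = 1 if the K_4 on S is monochromatic.
For a fixed S, the K_4 on S has C(4, 2) = 6 edges. P[all 6 edges red] = (1/2)^6, and likewise for blue, so P[monochromatic] = 2·(1/2)^6 = 2^{1 − 6} = 1/32.
By linearity of expectation: E[X] = C(60, 4) · 2^{1 − 6} = 487635 · 1/32 = 487635/32.
Numerically: E[X] ≈ 15238.5938.

E[X] = C(60,4)·2^(1−C(4,2)) = 487635/32 ≈ 15238.5938.


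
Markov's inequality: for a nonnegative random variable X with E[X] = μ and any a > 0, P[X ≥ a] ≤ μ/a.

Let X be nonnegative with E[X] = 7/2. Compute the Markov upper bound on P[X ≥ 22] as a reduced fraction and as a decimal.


μ = E[X] = 7/2, a = 22.
Markov: P[X ≥ 22] ≤ μ/a = (7/2)/22 = 7/44.
Numerically: ≈ 0.15909.
(Since a = 22 > μ = 3.50000, the bound 7/44 is < 1 and informative.)

P[X ≥ 22] ≤ 7/44 ≈ 0.15909.


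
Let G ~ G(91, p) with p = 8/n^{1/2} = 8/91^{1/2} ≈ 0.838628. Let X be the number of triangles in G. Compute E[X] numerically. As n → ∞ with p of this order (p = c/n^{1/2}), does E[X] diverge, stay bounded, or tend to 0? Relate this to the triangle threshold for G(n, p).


Number of potential triangles: C(91, 3) = 121485.
Each occurs with probability p³ ≈ (0.838628)³ ≈ 5.89804216e-01.
By linearity: E[X] = C(91, 3)·p³ ≈ 121485 · 5.89804216e-01 ≈ 71652.365160.
Since α = 1/2 < 1, p = c/n^{1/2} ≫ 1/n is above the triangle threshold p ~ 1/n. Asymptotically E[X] ~ (c³/6)·n^{3(1−α)} = (8³/6)·n^{1.5} → ∞; triangles are abundant w.h.p.

E[X] ≈ 71652.365160; in regime p = Θ(1/n^{1/2}) E[X] diverges (above the triangle threshold p ~ 1/n).


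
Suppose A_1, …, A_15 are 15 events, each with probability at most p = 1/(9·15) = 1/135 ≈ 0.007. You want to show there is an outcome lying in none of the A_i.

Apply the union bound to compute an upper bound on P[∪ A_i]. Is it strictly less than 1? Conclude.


Union bound: P[∪_{i=1}^{15} A_i] ≤ Σ_i P[A_i] ≤ 15·p = 15·(1/135) = 1/9.
Numerically: 1/9 ≈ 0.111.
Is 1/9 < 1? YES.
Since P[∪ A_i] ≤ 1/9 < 1, the complement has P[∩ A_i^c] ≥ 1 − 1/9 = 8/9 > 0, so some outcome avoids every A_i.

15·p = 1/9 ≈ 0.111; existence CERTIFIED by the union bound.


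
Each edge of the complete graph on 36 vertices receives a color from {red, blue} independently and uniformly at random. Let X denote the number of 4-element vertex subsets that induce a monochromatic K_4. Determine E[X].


Let X = Σ_S X_S over the C(36, 4) = 58905 subsets S of size 4, where X_S = 1 if the K_4 on S is monochromatic.
For a fixed S, the K_4 on S has C(4, 2) = 6 edges. P[all 6 edges red] = (1/2)^6, and likewise for blue, so P[monochromatic] = 2·(1/2)^6 = 2^{1 − 6} = 1/32.
By linearity: E[X] = C(36, 4) · 2^{1 − 6} = 58905 · 1/32 = 58905/32.
Numerically: E[X] ≈ 1840.7812.

E[X] = C(36,4)·2^(1−C(4,2)) = 58905/32 ≈ 1840.7812.


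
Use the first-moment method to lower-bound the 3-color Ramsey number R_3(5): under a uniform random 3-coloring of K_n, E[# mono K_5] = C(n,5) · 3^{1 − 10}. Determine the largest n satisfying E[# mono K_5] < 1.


We need C(n, 5) · 3^{1 − 10} < 1, i.e. C(n, 5) < 3^{10 − 1} = 19683.
Check values of n near the boundary:
  n = 19: C(19, 5) = 11628; 11628 < 19683? YES
  n = 20: C(20, 5) = 15504; 15504 < 19683? YES
  n = 21: C(21, 5) = 20349; 20349 < 19683? NO
The largest n with C(n, 5) < 19683 is n = 20 (where E[X] = 5168/6561 ≈ 0.7877). Hence R_3(5) > 20, i.e. R_3(5) ≥ 21.

Largest n = 20; hence R_3(5) > 20.


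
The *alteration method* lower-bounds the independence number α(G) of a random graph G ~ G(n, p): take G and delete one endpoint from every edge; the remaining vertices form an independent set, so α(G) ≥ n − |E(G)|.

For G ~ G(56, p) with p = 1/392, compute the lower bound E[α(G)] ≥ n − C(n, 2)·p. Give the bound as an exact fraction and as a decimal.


E[|E(G)|] = C(56, 2)·p = 1540 · (1/392) = 55/14.
E[α(G)] ≥ n − E[|E(G)|] = 56 − 55/14 = 729/14.
Numerically: ≈ 52.0714.
(This is only a lower bound; the true E[α(G)] may be larger.)

E[α(G)] ≥ 729/14 ≈ 52.0714.


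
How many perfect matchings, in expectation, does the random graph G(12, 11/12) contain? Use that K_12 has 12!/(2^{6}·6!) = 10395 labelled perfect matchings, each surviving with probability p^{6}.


K_12 has 12!/(2^{6}·6!) = 10395 labelled perfect matchings.
For each such perfect matching H, let X_H = 1 if all 6 edges of H are present in G. Then P[X_H = 1] = p^{6} = (11/12)^{6} = 1771561/2985984.
Summing the indicators: E[X] = Σ_H E[X_H] = 10395 · p^{6} = 10395 · 1771561/2985984 = 682050985/110592.
Numerically: E[X] ≈ 6167.

E[X] = 10395 · (11/12)^{6} = 682050985/110592 ≈ 6167.


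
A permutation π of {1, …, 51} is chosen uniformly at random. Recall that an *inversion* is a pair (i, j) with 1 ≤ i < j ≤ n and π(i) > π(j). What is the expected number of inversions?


Write X = Σ X_I over the C(51, 2) = 1275 pairs i < j, with X_I the indicator of one inversion.
There are 1275 indicators.
For each fixed pair i < j, the values π(i) and π(j) are two distinct elements of {1, …, 51} in uniformly random order; by symmetry P[π(i) > π(j)] = 1/2.
By linearity: E[X] = 1275 · (1/2) = C(51, 2) · (1/2) = 1275/2 = 1275/2 ≈ 637.500000.

E[X] = 1275/2 = 637.500000.


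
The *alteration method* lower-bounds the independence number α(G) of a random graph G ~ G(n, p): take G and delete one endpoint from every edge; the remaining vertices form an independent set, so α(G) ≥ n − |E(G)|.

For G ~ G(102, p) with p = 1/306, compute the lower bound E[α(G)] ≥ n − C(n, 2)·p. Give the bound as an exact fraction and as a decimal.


E[|E(G)|] = C(102, 2)·p = 5151 · (1/306) = 101/6.
E[α(G)] ≥ n − E[|E(G)|] = 102 − 101/6 = 511/6.
Numerically: ≈ 85.167.
(This is only a lower bound; the true E[α(G)] may be larger.)

E[α(G)] ≥ 511/6 ≈ 85.167.


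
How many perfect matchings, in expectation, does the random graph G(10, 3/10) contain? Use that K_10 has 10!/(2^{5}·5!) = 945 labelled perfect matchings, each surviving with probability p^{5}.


K_10 has 10!/(2^{5}·5!) = 945 labelled perfect matchings.
For each such perfect matching H, let X_H = 1 if all 5 edges of H are present in G. Then P[X_H = 1] = p^{5} = (3/10)^{5} = 243/100000.
Summing the indicators: E[X] = Σ_H E[X_H] = 945 · p^{5} = 945 · 243/100000 = 45927/20000.
Numerically: E[X] ≈ 2.2963.

E[X] = 945 · (3/10)^{5} = 45927/20000 ≈ 2.2963.


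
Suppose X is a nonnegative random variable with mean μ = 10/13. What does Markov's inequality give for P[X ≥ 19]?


μ = E[X] = 10/13, a = 19.
Markov: P[X ≥ 19] ≤ μ/a = (10/13)/19 = 10/247.
Numerically: ≈ 0.0405.
(Since a = 19 > μ = 0.7692, the bound 10/247 is < 1 and informative.)

P[X ≥ 19] ≤ 10/247 ≈ 0.0405.


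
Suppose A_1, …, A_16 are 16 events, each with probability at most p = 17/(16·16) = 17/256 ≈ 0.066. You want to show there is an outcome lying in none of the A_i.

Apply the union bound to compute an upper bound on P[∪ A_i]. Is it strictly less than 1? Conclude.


Union bound: P[∪_{i=1}^{16} A_i] ≤ Σ_i P[A_i] ≤ 16·p = 16·(17/256) = 17/16.
Numerically: 17/16 ≈ 1.062.
Is 17/16 < 1? NO.
Since the bound 17/16 is ≥ 1, the union bound is uninformative here; it does NOT by itself certify existence.

16·p = 17/16 ≈ 1.062; existence NOT certified by the union bound.


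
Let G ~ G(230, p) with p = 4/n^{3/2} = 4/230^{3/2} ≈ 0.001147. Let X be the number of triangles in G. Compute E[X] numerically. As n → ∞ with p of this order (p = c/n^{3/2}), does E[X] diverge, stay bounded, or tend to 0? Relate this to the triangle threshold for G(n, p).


Number of potential triangles: C(230, 3) = 2001460.
Each occurs with probability p³ ≈ (0.001147)³ ≈ 1.508012e-09.
By linearity: E[X] = C(230, 3)·p³ ≈ 2001460 · 1.508012e-09 ≈ 0.0030.
Since α = 3/2 > 1, p = c/n^{3/2} = o(1/n) is below the triangle threshold p ~ 1/n. Asymptotically E[X] ~ (c³/6)·n^{3(1−α)} = (4³/6)·n^{-1.5} → 0, so by Markov's inequality G has no triangles w.h.p.

E[X] ≈ 0.0030; in regime p = Θ(1/n^{3/2}) E[X] tends to 0 (below the triangle threshold p ~ 1/n).


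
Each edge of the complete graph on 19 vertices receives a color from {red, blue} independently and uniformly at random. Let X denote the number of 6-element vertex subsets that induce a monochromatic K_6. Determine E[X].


Let X = Σ_S X_S over the C(19, 6) = 27132 subsets S of size 6, where X_S = 1 if the K_6 on S is monochromatic.
For a fixed S, the K_6 on S has C(6, 2) = 15 edges. P[all 15 edges red] = (1/2)^15, and likewise for blue, so P[monochromatic] = 2·(1/2)^15 = 2^{1 − 15} = 1/16384.
By linearity of expectation: E[X] = C(19, 6) · 2^{1 − 15} = 27132 · 1/16384 = 6783/4096.
Numerically: E[X] ≈ 1.65601.

E[X] = C(19,6)·2^(1−C(6,2)) = 6783/4096 ≈ 1.65601.


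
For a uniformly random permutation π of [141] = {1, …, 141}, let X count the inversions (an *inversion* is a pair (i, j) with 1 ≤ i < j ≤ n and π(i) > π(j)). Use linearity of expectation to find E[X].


Write X = Σ X_I over the C(141, 2) = 9870 pairs i < j, with X_I the indicator of one inversion.
There are 9870 indicators.
For each fixed pair i < j, the values π(i) and π(j) are two distinct elements of {1, …, 141} in uniformly random order; by symmetry P[π(i) > π(j)] = 1/2.
By linearity: E[X] = 9870 · (1/2) = C(141, 2) · (1/2) = 9870/2 = 4935 ≈ 4935.000.

E[X] = 4935 = 4935.000.


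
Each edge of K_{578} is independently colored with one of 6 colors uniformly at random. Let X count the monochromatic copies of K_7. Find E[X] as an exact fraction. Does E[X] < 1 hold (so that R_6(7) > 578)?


E[X] = C(578, 7) · 6^{1 − 21} = 4123120110457920 · 6^{−20} = 4123120110457920/3656158440062976.
As a reduced fraction: E[X] = 21474583908635/19042491875328 ≈ 1.127719.
Is E[X] < 1? NO.
Since E[X] ≥ 1, the first-moment bound is inconclusive at n = 578; it does NOT by itself certify R_6(7) > 578.

E[X] = 21474583908635/19042491875328 ≈ 1.127719; E[X] ≥ 1; first-moment method inconclusive here.


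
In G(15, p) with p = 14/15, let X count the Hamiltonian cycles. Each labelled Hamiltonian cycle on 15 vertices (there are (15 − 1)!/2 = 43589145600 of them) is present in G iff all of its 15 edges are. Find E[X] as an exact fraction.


K_15 has (15 − 1)!/2 = 43589145600 labelled Hamiltonian cycles.
For each such Hamiltonian cycle H, let X_H = 1 if all 15 edges of H are present in G. Then P[X_H = 1] = p^{15} = (14/15)^{15} = 155568095557812224/437893890380859375.
Summing the indicators: E[X] = Σ_H E[X_H] = 43589145600 · p^{15} = 43589145600 · 155568095557812224/437893890380859375 = 1116227221067356419653632/72081298828125.
Numerically: E[X] ≈ 1.55e+10.

E[X] = 43589145600 · (14/15)^{15} = 1116227221067356419653632/72081298828125 ≈ 1.55e+10.


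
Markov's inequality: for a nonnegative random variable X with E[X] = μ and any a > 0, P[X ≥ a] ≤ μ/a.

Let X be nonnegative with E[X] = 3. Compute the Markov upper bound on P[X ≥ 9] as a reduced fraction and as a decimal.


μ = E[X] = 3, a = 9.
Markov: P[X ≥ 9] ≤ μ/a = (3)/9 = 1/3.
Numerically: ≈ 0.33333.
(Since a = 9 > μ = 3.00000, the bound 1/3 is < 1 and informative.)

P[X ≥ 9] ≤ 1/3 ≈ 0.33333.


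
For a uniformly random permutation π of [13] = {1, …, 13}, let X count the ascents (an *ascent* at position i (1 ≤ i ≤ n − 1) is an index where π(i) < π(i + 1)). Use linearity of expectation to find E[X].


Write X = Σ X_I over i = 1, …, 12, with X_I the indicator of one ascent.
There are 12 indicators.
For each fixed i, the pair (π(i), π(i+1)) is a uniformly random ordered pair of distinct values from {1, …, 13}; by symmetry P[π(i) < π(i+1)] = 1/2.
By linearity: E[X] = 12 · (1/2) = (13 − 1) · (1/2) = 6 ≈ 6.000.

E[X] = 6 = 6.000.


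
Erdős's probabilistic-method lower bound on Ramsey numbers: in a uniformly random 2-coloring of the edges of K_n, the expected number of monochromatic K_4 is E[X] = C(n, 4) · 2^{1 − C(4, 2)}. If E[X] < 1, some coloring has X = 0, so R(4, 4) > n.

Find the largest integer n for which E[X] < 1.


We need C(n, 4) · 2^{1 − 6} < 1, i.e. C(n, 4) < 2^{6 − 1} = 32.
Check values of n near the boundary:
  n = 4: C(4, 4) = 1; 1 < 32? YES
  n = 5: C(5, 4) = 5; 5 < 32? YES
  n = 6: C(6, 4) = 15; 15 < 32? YES
  n = 7: C(7, 4) = 35; 35 < 32? NO
  n = 8: C(8, 4) = 70; 70 < 32? NO
The largest n with C(n, 4) < 32 is n = 6 (where E[X] = 15/32 ≈ 0.468750). Hence R(4, 4) > 6, i.e. R(4, 4) ≥ 7.

Largest n = 6; hence R(4, 4) > 6.


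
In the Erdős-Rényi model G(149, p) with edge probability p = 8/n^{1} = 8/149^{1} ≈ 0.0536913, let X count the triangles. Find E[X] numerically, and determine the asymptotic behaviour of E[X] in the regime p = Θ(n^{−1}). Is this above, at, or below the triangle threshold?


Number of potential triangles: C(149, 3) = 540274.
Each occurs with probability p³ ≈ (0.0536913)³ ≈ 1.54778686e-04.
By linearity: E[X] = C(149, 3)·p³ ≈ 540274 · 1.54778686e-04 ≈ 83.622900.
Here α = 1, so p = 8/n is exactly at the triangle threshold p ~ 1/n. Asymptotically E[X] → c³/6 = 8³/6 = 256/3 ≈ 85.333333, a bounded constant. In this regime the triangle count is asymptotically Poisson(c³/6).

E[X] ≈ 83.622900; in regime p = Θ(1/n^{1}) E[X] stays bounded (at the triangle threshold p ~ 1/n).


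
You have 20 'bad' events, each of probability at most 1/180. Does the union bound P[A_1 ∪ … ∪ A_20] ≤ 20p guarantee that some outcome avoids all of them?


Union bound: P[∪_{i=1}^{20} A_i] ≤ Σ_i P[A_i] ≤ 20·p = 20·(1/180) = 1/9.
Numerically: 1/9 ≈ 0.11111.
Is 1/9 < 1? YES.
Since P[∪ A_i] ≤ 1/9 < 1, the complement has P[∩ A_i^c] ≥ 1 − 1/9 = 8/9 > 0, so some outcome avoids every A_i.

20·p = 1/9 ≈ 0.11111; existence CERTIFIED by the union bound.


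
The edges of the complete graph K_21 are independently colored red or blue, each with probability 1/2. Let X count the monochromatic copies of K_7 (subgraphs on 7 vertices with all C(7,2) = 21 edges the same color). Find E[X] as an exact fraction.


Let X = Σ_S X_S over the C(21, 7) = 116280 subsets S of size 7, where X_S = 1 if the K_7 on S is monochromatic.
For a fixed S, the K_7 on S has C(7, 2) = 21 edges. P[all 21 edges red] = (1/2)^21, and likewise for blue, so P[monochromatic] = 2·(1/2)^21 = 2^{1 − 21} = 1/1048576.
By linearity of expectation: E[X] = C(21, 7) · 2^{1 − 21} = 116280 · 1/1048576 = 14535/131072.
Numerically: E[X] ≈ 0.111.

E[X] = C(21,7)·2^(1−C(7,2)) = 14535/131072 ≈ 0.111.


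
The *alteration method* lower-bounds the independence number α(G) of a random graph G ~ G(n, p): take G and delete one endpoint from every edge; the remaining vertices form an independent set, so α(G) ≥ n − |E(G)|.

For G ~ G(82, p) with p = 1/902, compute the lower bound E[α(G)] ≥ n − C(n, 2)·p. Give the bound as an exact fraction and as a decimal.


E[|E(G)|] = C(82, 2)·p = 3321 · (1/902) = 81/22.
E[α(G)] ≥ n − E[|E(G)|] = 82 − 81/22 = 1723/22.
Numerically: ≈ 78.31818.
(This is only a lower bound; the true E[α(G)] may be larger.)

E[α(G)] ≥ 1723/22 ≈ 78.31818.


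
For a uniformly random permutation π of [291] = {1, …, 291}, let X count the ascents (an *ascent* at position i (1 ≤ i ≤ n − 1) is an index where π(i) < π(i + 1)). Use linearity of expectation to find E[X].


Write X = Σ X_I over i = 1, …, 290, with X_I the indicator of one ascent.
There are 290 indicators.
For each fixed i, the pair (π(i), π(i+1)) is a uniformly random ordered pair of distinct values from {1, …, 291}; by symmetry P[π(i) < π(i+1)] = 1/2.
By linearity: E[X] = 290 · (1/2) = (291 − 1) · (1/2) = 145 ≈ 145.00000.

E[X] = 145 = 145.00000.


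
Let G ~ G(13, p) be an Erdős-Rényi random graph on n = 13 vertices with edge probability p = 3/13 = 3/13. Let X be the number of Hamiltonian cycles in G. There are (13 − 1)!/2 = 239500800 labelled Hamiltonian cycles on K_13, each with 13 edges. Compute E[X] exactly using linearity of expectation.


K_13 has (13 − 1)!/2 = 239500800 labelled Hamiltonian cycles.
For each such Hamiltonian cycle H, let X_H = 1 if all 13 edges of H are present in G. Then P[X_H = 1] = p^{13} = (3/13)^{13} = 1594323/302875106592253.
By linearity of expectation: E[X] = Σ_H E[X_H] = 239500800 · p^{13} = 239500800 · 1594323/302875106592253 = 381841633958400/302875106592253.
Numerically: E[X] ≈ 1.261.

E[X] = 239500800 · (3/13)^{13} = 381841633958400/302875106592253 ≈ 1.261.


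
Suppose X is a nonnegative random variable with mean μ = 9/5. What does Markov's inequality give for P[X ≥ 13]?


μ = E[X] = 9/5, a = 13.
Markov: P[X ≥ 13] ≤ μ/a = (9/5)/13 = 9/65.
Numerically: ≈ 0.138.
(Since a = 13 > μ = 1.800, the bound 9/65 is < 1 and informative.)

P[X ≥ 13] ≤ 9/65 ≈ 0.138.


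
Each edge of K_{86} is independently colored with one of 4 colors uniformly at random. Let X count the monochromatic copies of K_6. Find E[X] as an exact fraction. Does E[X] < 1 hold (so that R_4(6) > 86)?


E[X] = C(86, 6) · 4^{1 − 15} = 470155077 · 4^{−14} = 470155077/268435456.
As a reduced fraction: E[X] = 470155077/268435456 ≈ 1.751464.
Is E[X] < 1? NO.
Since E[X] ≥ 1, the first-moment bound is inconclusive at n = 86; it does NOT by itself certify R_4(6) > 86.

E[X] = 470155077/268435456 ≈ 1.751464; E[X] ≥ 1; first-moment method inconclusive here.


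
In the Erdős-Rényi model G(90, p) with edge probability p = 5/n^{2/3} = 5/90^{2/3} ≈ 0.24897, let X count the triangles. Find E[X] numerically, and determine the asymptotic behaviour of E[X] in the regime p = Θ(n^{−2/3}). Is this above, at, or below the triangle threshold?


Number of potential triangles: C(90, 3) = 117480.
Each occurs with probability p³ ≈ (0.24897)³ ≈ 1.5432099e-02.
By linearity: E[X] = C(90, 3)·p³ ≈ 117480 · 1.5432099e-02 ≈ 1812.96296.
Since α = 2/3 < 1, p = c/n^{2/3} ≫ 1/n is above the triangle threshold p ~ 1/n. Asymptotically E[X] ~ (c³/6)·n^{3(1−α)} = (5³/6)·n^{1} → ∞; triangles are abundant w.h.p.

E[X] ≈ 1812.96296; in regime p = Θ(1/n^{2/3}) E[X] diverges (above the triangle threshold p ~ 1/n).


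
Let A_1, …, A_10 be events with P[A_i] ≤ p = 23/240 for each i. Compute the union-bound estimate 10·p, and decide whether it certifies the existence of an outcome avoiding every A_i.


Union bound: P[∪_{i=1}^{10} A_i] ≤ Σ_i P[A_i] ≤ 10·p = 10·(23/240) = 23/24.
Numerically: 23/24 ≈ 0.958.
Is 23/24 < 1? YES.
Since P[∪ A_i] ≤ 23/24 < 1, the complement has P[∩ A_i^c] ≥ 1 − 23/24 = 1/24 > 0, so some outcome avoids every A_i.

10·p = 23/24 ≈ 0.958; existence CERTIFIED by the union bound.


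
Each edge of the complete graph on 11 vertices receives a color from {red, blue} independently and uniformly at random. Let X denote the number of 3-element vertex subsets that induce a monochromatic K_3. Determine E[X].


Let X = Σ_S X_S over the C(11, 3) = 165 subsets S of size 3, where X_S = 1 if the K_3 on S is monochromatic.
For a fixed S, the K_3 on S has C(3, 2) = 3 edges. P[all 3 edges red] = (1/2)^3, and likewise for blue, so P[monochromatic] = 2·(1/2)^3 = 2^{1 − 3} = 1/4.
By linearity: E[X] = C(11, 3) · 2^{1 − 3} = 165 · 1/4 = 165/4.
Numerically: E[X] ≈ 41.2500.

E[X] = C(11,3)·2^(1−C(3,2)) = 165/4 ≈ 41.2500.


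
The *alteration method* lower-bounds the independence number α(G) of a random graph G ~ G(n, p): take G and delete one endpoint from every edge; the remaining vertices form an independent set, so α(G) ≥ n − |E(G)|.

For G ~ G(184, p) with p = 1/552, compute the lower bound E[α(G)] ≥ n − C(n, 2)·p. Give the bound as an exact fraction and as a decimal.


E[|E(G)|] = C(184, 2)·p = 16836 · (1/552) = 61/2.
E[α(G)] ≥ n − E[|E(G)|] = 184 − 61/2 = 307/2.
Numerically: ≈ 153.5000.
(This is only a lower bound; the true E[α(G)] may be larger.)

E[α(G)] ≥ 307/2 ≈ 153.5000.


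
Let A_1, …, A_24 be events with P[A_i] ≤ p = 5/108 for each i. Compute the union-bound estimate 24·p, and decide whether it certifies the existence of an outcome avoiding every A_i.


Union bound: P[∪_{i=1}^{24} A_i] ≤ Σ_i P[A_i] ≤ 24·p = 24·(5/108) = 10/9.
Numerically: 10/9 ≈ 1.11111.
Is 10/9 < 1? NO.
Since the bound 10/9 is ≥ 1, the union bound is uninformative here; it does NOT by itself certify existence.

24·p = 10/9 ≈ 1.11111; existence NOT certified by the union bound.


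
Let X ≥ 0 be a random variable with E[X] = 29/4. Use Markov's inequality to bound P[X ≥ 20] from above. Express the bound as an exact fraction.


μ = E[X] = 29/4, a = 20.
Markov: P[X ≥ 20] ≤ μ/a = (29/4)/20 = 29/80.
Numerically: ≈ 0.362500.
(Since a = 20 > μ = 7.250000, the bound 29/80 is < 1 and informative.)

P[X ≥ 20] ≤ 29/80 ≈ 0.362500.


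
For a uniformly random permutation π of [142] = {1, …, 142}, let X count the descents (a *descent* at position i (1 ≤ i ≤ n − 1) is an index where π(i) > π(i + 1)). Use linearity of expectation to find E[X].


Write X = Σ X_I over i = 1, …, 141, with X_I the indicator of one descent.
There are 141 indicators.
For each fixed i, the pair (π(i), π(i+1)) is a uniformly random ordered pair of distinct values from {1, …, 142}; by symmetry P[π(i) > π(i+1)] = 1/2.
By linearity: E[X] = 141 · (1/2) = (142 − 1) · (1/2) = 141/2 ≈ 70.5000.

E[X] = 141/2 = 70.5000.


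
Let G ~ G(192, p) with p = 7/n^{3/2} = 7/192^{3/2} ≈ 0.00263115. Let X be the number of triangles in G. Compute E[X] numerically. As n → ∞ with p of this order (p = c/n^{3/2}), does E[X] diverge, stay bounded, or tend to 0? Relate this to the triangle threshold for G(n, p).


Number of potential triangles: C(192, 3) = 1161280.
Each occurs with probability p³ ≈ (0.00263115)³ ≈ 1.82153949e-08.
By linearity: E[X] = C(192, 3)·p³ ≈ 1161280 · 1.82153949e-08 ≈ 0.021153.
Since α = 3/2 > 1, p = c/n^{3/2} = o(1/n) is below the triangle threshold p ~ 1/n. Asymptotically E[X] ~ (c³/6)·n^{3(1−α)} = (7³/6)·n^{-1.5} → 0, so by Markov's inequality G has no triangles w.h.p.

E[X] ≈ 0.021153; in regime p = Θ(1/n^{3/2}) E[X] tends to 0 (below the triangle threshold p ~ 1/n).


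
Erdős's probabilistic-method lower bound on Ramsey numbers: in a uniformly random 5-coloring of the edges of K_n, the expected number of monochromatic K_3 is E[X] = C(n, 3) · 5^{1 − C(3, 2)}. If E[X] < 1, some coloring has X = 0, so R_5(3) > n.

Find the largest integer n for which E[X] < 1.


We need C(n, 3) · 5^{1 − 3} < 1, i.e. C(n, 3) < 5^{3 − 1} = 25.
Check values of n near the boundary:
  n = 3: C(3, 3) = 1; 1 < 25? YES
  n = 4: C(4, 3) = 4; 4 < 25? YES
  n = 5: C(5, 3) = 10; 10 < 25? YES
  n = 6: C(6, 3) = 20; 20 < 25? YES
  n = 7: C(7, 3) = 35; 35 < 25? NO
The largest n with C(n, 3) < 25 is n = 6 (where E[X] = 4/5 ≈ 0.8000000). Hence R_5(3) > 6, i.e. R_5(3) ≥ 7.

Largest n = 6; hence R_5(3) > 6.


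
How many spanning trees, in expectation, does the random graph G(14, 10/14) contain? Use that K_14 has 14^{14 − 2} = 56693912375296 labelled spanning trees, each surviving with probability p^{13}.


K_14 has 14^{14 − 2} = 56693912375296 labelled spanning trees.
For each such spanning tree H, let X_H = 1 if all 13 edges of H are present in G. Then P[X_H = 1] = p^{13} = (5/7)^{13} = 1220703125/96889010407.
By linearity of expectation: E[X] = Σ_H E[X_H] = 56693912375296 · p^{13} = 56693912375296 · 1220703125/96889010407 = 5000000000000/7.
Numerically: E[X] ≈ 7.143e+11.

E[X] = 56693912375296 · (5/7)^{13} = 5000000000000/7 ≈ 7.143e+11.


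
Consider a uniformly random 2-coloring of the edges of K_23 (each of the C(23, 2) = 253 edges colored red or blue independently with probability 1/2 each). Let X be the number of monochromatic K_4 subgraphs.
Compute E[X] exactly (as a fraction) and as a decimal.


Let X = Σ_S X_S over the C(23, 4) = 8855 subsets S of size 4, where X_S = 1 if the K_4 on S is monochromatic.
For a fixed S, the K_4 on S has C(4, 2) = 6 edges. P[all 6 edges red] = (1/2)^6, and likewise for blue, so P[monochromatic] = 2·(1/2)^6 = 2^{1 − 6} = 1/32.
Summing: E[X] = C(23, 4) · 2^{1 − 6} = 8855 · 1/32 = 8855/32.
Numerically: E[X] ≈ 276.719.

E[X] = C(23,4)·2^(1−C(4,2)) = 8855/32 ≈ 276.719.


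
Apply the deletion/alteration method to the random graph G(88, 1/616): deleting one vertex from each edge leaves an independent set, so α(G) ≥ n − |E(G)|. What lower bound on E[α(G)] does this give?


E[|E(G)|] = C(88, 2)·p = 3828 · (1/616) = 87/14.
E[α(G)] ≥ n − E[|E(G)|] = 88 − 87/14 = 1145/14.
Numerically: ≈ 81.785714.
(This is only a lower bound; the true E[α(G)] may be larger.)

E[α(G)] ≥ 1145/14 ≈ 81.785714.


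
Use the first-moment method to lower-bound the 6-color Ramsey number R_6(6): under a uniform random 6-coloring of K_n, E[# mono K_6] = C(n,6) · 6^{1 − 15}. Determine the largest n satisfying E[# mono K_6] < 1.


We need C(n, 6) · 6^{1 − 15} < 1, i.e. C(n, 6) < 6^{15 − 1} = 78364164096.
Check values of n near the boundary:
  n = 192: C(192, 6) = 64300886496; 64300886496 < 78364164096? YES
  n = 193: C(193, 6) = 66364016544; 66364016544 < 78364164096? YES
  n = 194: C(194, 6) = 68482017072; 68482017072 < 78364164096? YES
  n = 195: C(195, 6) = 70656049360; 70656049360 < 78364164096? YES
  n = 196: C(196, 6) = 72887293024; 72887293024 < 78364164096? YES
  n = 197: C(197, 6) = 75176946208; 75176946208 < 78364164096? YES
  n = 198: C(198, 6) = 77526225777; 77526225777 < 78364164096? YES
  n = 199: C(199, 6) = 79936367511; 79936367511 < 78364164096? NO
  n = 200: C(200, 6) = 82408626300; 82408626300 < 78364164096? NO
The largest n with C(n, 6) < 78364164096 is n = 198 (where E[X] = 25842075259/26121388032 ≈ 0.989). Hence R_6(6) > 198, i.e. R_6(6) ≥ 199.

Largest n = 198; hence R_6(6) > 198.


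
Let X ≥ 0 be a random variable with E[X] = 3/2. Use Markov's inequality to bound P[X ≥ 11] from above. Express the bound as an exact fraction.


μ = E[X] = 3/2, a = 11.
Markov: P[X ≥ 11] ≤ μ/a = (3/2)/11 = 3/22.
Numerically: ≈ 0.136364.
(Since a = 11 > μ = 1.500000, the bound 3/22 is < 1 and informative.)

P[X ≥ 11] ≤ 3/22 ≈ 0.136364.


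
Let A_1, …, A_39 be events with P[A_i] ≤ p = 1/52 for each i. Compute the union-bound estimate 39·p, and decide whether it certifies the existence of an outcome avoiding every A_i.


Union bound: P[∪_{i=1}^{39} A_i] ≤ Σ_i P[A_i] ≤ 39·p = 39·(1/52) = 3/4.
Numerically: 3/4 ≈ 0.7500000.
Is 3/4 < 1? YES.
Since P[∪ A_i] ≤ 3/4 < 1, the complement has P[∩ A_i^c] ≥ 1 − 3/4 = 1/4 > 0, so some outcome avoids every A_i.

39·p = 3/4 ≈ 0.7500000; existence CERTIFIED by the union bound.


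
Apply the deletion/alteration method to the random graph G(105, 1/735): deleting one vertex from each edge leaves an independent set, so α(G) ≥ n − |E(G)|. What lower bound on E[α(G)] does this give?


E[|E(G)|] = C(105, 2)·p = 5460 · (1/735) = 52/7.
E[α(G)] ≥ n − E[|E(G)|] = 105 − 52/7 = 683/7.
Numerically: ≈ 97.57143.
(This is only a lower bound; the true E[α(G)] may be larger.)

E[α(G)] ≥ 683/7 ≈ 97.57143.


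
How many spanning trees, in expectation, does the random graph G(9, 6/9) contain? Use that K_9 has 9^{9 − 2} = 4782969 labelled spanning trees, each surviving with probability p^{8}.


K_9 has 9^{9 − 2} = 4782969 labelled spanning trees.
For each such spanning tree H, let X_H = 1 if all 8 edges of H are present in G. Then P[X_H = 1] = p^{8} = (2/3)^{8} = 256/6561.
By linearity of expectation: E[X] = Σ_H E[X_H] = 4782969 · p^{8} = 4782969 · 256/6561 = 186624.
Numerically: E[X] ≈ 1.87e+05.

E[X] = 4782969 · (2/3)^{8} = 186624 ≈ 1.87e+05.


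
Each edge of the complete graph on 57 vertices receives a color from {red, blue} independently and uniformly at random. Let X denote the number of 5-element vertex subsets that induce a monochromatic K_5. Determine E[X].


Let X = Σ_S X_S over the C(57, 5) = 4187106 subsets S of size 5, where X_S = 1 if the K_5 on S is monochromatic.
For a fixed S, the K_5 on S has C(5, 2) = 10 edges. P[all 10 edges red] = (1/2)^10, and likewise for blue, so P[monochromatic] = 2·(1/2)^10 = 2^{1 − 10} = 1/512.
Summing: E[X] = C(57, 5) · 2^{1 − 10} = 4187106 · 1/512 = 2093553/256.
Numerically: E[X] ≈ 8177.941406.

E[X] = C(57,5)·2^(1−C(5,2)) = 2093553/256 ≈ 8177.941406.


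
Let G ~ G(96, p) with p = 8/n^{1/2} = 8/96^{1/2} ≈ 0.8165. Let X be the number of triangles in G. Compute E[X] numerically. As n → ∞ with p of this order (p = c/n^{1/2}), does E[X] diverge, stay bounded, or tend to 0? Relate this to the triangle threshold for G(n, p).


Number of potential triangles: C(96, 3) = 142880.
Each occurs with probability p³ ≈ (0.8165)³ ≈ 5.443311e-01.
By linearity: E[X] = C(96, 3)·p³ ≈ 142880 · 5.443311e-01 ≈ 77774.0210.
Since α = 1/2 < 1, p = c/n^{1/2} ≫ 1/n is above the triangle threshold p ~ 1/n. Asymptotically E[X] ~ (c³/6)·n^{3(1−α)} = (8³/6)·n^{1.5} → ∞; triangles are abundant w.h.p.

E[X] ≈ 77774.0210; in regime p = Θ(1/n^{1/2}) E[X] diverges (above the triangle threshold p ~ 1/n).


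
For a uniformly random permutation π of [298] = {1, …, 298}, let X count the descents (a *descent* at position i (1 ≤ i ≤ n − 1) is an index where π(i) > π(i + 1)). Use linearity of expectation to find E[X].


Write X = Σ X_I over i = 1, …, 297, with X_I the indicator of one descent.
There are 297 indicators.
For each fixed i, the pair (π(i), π(i+1)) is a uniformly random ordered pair of distinct values from {1, …, 298}; by symmetry P[π(i) > π(i+1)] = 1/2.
By linearity: E[X] = 297 · (1/2) = (298 − 1) · (1/2) = 297/2 ≈ 148.50000.

E[X] = 297/2 = 148.50000.


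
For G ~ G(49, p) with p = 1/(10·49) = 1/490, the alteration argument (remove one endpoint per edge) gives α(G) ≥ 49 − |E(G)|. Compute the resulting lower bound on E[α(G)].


E[|E(G)|] = C(49, 2)·p = 1176 · (1/490) = 12/5.
E[α(G)] ≥ n − E[|E(G)|] = 49 − 12/5 = 233/5.
Numerically: ≈ 46.6000.
(This is only a lower bound; the true E[α(G)] may be larger.)

E[α(G)] ≥ 233/5 ≈ 46.6000.


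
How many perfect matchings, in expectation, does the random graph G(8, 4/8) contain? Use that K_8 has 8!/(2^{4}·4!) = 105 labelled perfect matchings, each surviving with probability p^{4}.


K_8 has 8!/(2^{4}·4!) = 105 labelled perfect matchings.
For each such perfect matching H, let X_H = 1 if all 4 edges of H are present in G. Then P[X_H = 1] = p^{4} = (1/2)^{4} = 1/16.
Summing the indicators: E[X] = Σ_H E[X_H] = 105 · p^{4} = 105 · 1/16 = 105/16.
Numerically: E[X] ≈ 6.56.

E[X] = 105 · (1/2)^{4} = 105/16 ≈ 6.56.


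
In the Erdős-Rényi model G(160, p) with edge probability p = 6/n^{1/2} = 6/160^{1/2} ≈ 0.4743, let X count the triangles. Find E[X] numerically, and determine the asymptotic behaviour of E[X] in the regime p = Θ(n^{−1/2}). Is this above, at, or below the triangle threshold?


Number of potential triangles: C(160, 3) = 669920.
Each occurs with probability p³ ≈ (0.4743)³ ≈ 1.067269e-01.
By linearity: E[X] = C(160, 3)·p³ ≈ 669920 · 1.067269e-01 ≈ 71498.4654.
Since α = 1/2 < 1, p = c/n^{1/2} ≫ 1/n is above the triangle threshold p ~ 1/n. Asymptotically E[X] ~ (c³/6)·n^{3(1−α)} = (6³/6)·n^{1.5} → ∞; triangles are abundant w.h.p.

E[X] ≈ 71498.4654; in regime p = Θ(1/n^{1/2}) E[X] diverges (above the triangle threshold p ~ 1/n).


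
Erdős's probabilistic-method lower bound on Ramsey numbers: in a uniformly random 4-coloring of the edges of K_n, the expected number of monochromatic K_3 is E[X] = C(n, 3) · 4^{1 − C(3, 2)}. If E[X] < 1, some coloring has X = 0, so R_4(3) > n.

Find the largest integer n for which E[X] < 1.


We need C(n, 3) · 4^{1 − 3} < 1, i.e. C(n, 3) < 4^{3 − 1} = 16.
Check values of n near the boundary:
  n = 3: C(3, 3) = 1; 1 < 16? YES
  n = 4: C(4, 3) = 4; 4 < 16? YES
  n = 5: C(5, 3) = 10; 10 < 16? YES
  n = 6: C(6, 3) = 20; 20 < 16? NO
  n = 7: C(7, 3) = 35; 35 < 16? NO
The largest n with C(n, 3) < 16 is n = 5 (where E[X] = 5/8 ≈ 0.62500). Hence R_4(3) > 5, i.e. R_4(3) ≥ 6.

Largest n = 5; hence R_4(3) > 5.


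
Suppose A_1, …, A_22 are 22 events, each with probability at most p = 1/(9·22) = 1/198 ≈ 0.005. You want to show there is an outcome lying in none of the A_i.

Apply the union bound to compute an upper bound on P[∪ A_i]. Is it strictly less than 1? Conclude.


Union bound: P[∪_{i=1}^{22} A_i] ≤ Σ_i P[A_i] ≤ 22·p = 22·(1/198) = 1/9.
Numerically: 1/9 ≈ 0.111.
Is 1/9 < 1? YES.
Since P[∪ A_i] ≤ 1/9 < 1, the complement has P[∩ A_i^c] ≥ 1 − 1/9 = 8/9 > 0, so some outcome avoids every A_i.

22·p = 1/9 ≈ 0.111; existence CERTIFIED by the union bound.
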